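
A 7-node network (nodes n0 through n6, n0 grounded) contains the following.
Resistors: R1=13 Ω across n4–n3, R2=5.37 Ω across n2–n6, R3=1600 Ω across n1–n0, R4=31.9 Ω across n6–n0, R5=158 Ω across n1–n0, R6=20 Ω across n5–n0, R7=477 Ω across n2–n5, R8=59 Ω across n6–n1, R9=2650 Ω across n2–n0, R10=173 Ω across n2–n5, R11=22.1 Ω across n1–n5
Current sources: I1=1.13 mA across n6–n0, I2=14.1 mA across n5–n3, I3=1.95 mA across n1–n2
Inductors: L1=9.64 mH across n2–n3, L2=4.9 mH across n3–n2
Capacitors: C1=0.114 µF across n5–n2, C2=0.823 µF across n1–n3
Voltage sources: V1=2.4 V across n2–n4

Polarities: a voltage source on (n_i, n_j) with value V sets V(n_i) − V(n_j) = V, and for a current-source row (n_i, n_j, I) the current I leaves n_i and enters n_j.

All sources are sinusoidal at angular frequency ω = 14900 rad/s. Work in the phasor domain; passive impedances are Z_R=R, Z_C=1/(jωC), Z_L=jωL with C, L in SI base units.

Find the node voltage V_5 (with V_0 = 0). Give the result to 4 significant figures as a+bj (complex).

-0.1730-0.09815j V

Apply KCL at each of the 6 non-ground nodes and solve the resulting linear system.
Node n1: branches {R3, R5, R8, C2, I3, R11} → V_1 = -0.1287-0.2959j
Node n2: branches {R2, L1, R7, R9, C1, R10, I3, L2, V1} → V_2 = 0.3506+0.3022j
Node n3: branches {R1, L1, I2, C2, L2} → V_3 = -1.738-0.002159j
Node n4: branches {R1, V1} → V_4 = -2.049+0.3022j
Node n5: branches {I2, R6, R7, C1, R10, R11} → V_5 = -0.1730-0.09815j
Node n6: branches {I1, R2, R4, R8} → V_6 = 0.2643+0.2186j
Source currents: i(V1)=-0.02399+0.02341j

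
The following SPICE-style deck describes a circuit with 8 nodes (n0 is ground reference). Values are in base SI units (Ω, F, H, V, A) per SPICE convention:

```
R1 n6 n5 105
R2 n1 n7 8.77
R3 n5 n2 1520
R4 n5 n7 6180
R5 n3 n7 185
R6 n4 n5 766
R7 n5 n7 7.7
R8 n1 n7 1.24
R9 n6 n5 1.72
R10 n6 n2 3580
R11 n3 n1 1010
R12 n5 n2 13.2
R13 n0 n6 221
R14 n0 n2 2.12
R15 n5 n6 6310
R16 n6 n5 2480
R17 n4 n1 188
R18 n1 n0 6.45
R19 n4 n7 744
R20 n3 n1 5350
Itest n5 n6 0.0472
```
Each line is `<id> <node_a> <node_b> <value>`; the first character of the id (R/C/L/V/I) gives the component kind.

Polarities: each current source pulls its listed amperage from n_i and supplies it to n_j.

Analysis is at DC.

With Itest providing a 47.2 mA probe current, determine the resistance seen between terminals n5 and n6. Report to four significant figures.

R_eq = 1.678 Ω

Apply KCL at each of the 7 non-ground nodes and solve the resulting linear system.
Node n1: branches {R2, R8, R11, R17, R18, R20} → V_1 = -0.001177
Node n2: branches {R3, R10, R12, R14} → V_2 = -0.0003462
Node n3: branches {R5, R11, R20} → V_3 = -0.001338
Node n4: branches {R6, R17, R19} → V_4 = -0.001470
Node n5: branches {R1, R3, R4, R6, R7, R9, R12, R15, R16, Itest} → V_5 = -0.002764
Node n6: branches {R1, R9, R10, R13, R15, R16, Itest} → V_6 = 0.07642
Node n7: branches {R2, R4, R5, R7, R8, R19} → V_7 = -0.001373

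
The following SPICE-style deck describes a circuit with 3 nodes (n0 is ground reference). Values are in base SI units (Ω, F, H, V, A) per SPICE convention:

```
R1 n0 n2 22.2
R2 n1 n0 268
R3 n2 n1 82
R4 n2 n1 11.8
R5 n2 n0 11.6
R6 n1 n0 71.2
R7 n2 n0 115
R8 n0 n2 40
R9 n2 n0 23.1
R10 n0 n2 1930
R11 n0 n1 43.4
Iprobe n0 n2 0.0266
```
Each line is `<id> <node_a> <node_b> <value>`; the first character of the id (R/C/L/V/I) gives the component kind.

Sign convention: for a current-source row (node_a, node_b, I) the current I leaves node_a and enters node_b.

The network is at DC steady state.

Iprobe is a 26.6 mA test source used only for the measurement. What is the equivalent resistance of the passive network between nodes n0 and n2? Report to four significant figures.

R_eq = 4.211 Ω

Element admittances at DC:
  Y(R1) = 0.04505 S between n0,n2
  Y(R2) = 0.003731 S between n1,n0
  Y(R3) = 0.01220 S between n2,n1
  Y(R4) = 0.08475 S between n2,n1
  Y(R5) = 0.08621 S between n2,n0
  Y(R6) = 0.01404 S between n1,n0
  Y(R7) = 0.008696 S between n2,n0
  Y(R8) = 0.02500 S between n0,n2
  Y(R9) = 0.04329 S between n2,n0
  Y(R10) = 0.0005181 S between n0,n2
  Y(R11) = 0.02304 S between n0,n1
  Iprobe: injects 0.0266 A into n2 (from n0)
Assemble and solve the 2×2 MNA system:
  V(n1)=0.07882  V(n2)=0.1120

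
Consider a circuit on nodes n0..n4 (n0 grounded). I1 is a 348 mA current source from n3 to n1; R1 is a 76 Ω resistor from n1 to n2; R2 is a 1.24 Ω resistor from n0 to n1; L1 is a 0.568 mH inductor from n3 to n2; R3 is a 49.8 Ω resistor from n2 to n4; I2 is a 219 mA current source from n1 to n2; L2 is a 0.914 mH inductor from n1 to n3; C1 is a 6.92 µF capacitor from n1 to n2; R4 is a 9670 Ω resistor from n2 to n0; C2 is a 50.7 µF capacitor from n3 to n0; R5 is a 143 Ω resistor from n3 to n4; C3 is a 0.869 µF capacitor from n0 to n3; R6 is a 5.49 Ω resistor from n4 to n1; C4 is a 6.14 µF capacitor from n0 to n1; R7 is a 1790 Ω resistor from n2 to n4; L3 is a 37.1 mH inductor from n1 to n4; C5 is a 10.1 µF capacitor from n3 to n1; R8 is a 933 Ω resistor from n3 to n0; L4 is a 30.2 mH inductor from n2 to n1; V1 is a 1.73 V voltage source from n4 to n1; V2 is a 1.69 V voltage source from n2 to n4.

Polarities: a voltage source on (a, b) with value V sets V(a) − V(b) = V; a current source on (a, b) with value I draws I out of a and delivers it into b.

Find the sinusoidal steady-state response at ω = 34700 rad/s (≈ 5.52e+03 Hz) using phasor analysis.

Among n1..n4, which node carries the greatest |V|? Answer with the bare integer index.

2

MNA unknowns: 4 node voltages V₁..V_4 plus 2 source currents (V1, V2)
I1: z[3]−=0.348, z[1]+=0.348
R1: Y=0.01316+0.000j on G[1,2]
R2: Y=0.8065+0.000j on G[0,1]
L1: Y=0.000-0.05074j on G[3,2]
R3: Y=0.02008+0.000j on G[2,4]
I2: z[1]−=0.219, z[2]+=0.219
L2: Y=0.000-0.03153j on G[1,3]
C1: Y=0.000+0.2401j on G[1,2]
R4: Y=0.0001034+0.000j on G[2,0]
C2: Y=0.000+1.759j on G[3,0]
R5: Y=0.006993+0.000j on G[3,4]
C3: Y=0.000+0.03015j on G[0,3]
R6: Y=0.1821+0.000j on G[4,1]
C4: Y=0.000+0.2131j on G[0,1]
R7: Y=0.0005587+0.000j on G[2,4]
L3: Y=0.000-0.0007768j on G[1,4]
C5: Y=0.000+0.3505j on G[3,1]
R8: Y=0.001072+0.000j on G[3,0]
L4: Y=0.000-0.0009543j on G[2,1]
V1: row V4−V1=1.73, i_V1 at 4,1
V2: row V2−V4=1.69, i_V2 at 2,4
solve → V1=0.3545-0.007803j, V2=3.774-0.007803j, V3=-0.03878+0.1609j, V4=2.084-0.007803j
aux → i_V1=-0.1478-0.6220j, i_V2=0.1473-0.6245j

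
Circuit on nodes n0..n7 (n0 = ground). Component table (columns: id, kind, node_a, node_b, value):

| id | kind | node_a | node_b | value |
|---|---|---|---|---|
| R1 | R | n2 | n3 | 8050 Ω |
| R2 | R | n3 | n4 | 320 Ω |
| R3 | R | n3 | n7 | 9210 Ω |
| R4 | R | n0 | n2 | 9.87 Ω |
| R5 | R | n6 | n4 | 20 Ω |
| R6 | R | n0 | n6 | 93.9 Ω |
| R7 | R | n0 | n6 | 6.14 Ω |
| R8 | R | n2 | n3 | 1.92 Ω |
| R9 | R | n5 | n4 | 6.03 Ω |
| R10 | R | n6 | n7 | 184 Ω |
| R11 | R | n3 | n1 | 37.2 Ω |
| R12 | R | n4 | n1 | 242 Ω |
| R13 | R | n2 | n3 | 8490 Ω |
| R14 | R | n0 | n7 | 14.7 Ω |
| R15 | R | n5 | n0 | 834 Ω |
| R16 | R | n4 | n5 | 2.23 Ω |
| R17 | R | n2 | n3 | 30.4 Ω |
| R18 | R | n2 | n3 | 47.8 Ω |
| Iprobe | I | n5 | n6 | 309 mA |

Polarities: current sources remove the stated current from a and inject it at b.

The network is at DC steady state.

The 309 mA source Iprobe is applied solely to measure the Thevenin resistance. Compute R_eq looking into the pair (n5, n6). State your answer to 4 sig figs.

Apply KCL at each of the 7 non-ground nodes and solve the resulting linear system.
Node n1: branches {R11, R12} → V_1 = -1.014
Node n2: branches {R1, R4, R8, R13, R17, R18} → V_2 = -0.3178
Node n3: branches {R1, R2, R3, R8, R11, R13, R17, R18} → V_3 = -0.3738
Node n4: branches {R2, R5, R9, R12, R16} → V_4 = -5.181
Node n5: branches {R9, R15, R16, Iprobe} → V_5 = -5.673
Node n6: branches {R5, R6, R7, R10, Iprobe} → V_6 = 0.2186
Node n7: branches {R3, R10, R14} → V_7 = 0.01560

R_eq = 19.07 Ω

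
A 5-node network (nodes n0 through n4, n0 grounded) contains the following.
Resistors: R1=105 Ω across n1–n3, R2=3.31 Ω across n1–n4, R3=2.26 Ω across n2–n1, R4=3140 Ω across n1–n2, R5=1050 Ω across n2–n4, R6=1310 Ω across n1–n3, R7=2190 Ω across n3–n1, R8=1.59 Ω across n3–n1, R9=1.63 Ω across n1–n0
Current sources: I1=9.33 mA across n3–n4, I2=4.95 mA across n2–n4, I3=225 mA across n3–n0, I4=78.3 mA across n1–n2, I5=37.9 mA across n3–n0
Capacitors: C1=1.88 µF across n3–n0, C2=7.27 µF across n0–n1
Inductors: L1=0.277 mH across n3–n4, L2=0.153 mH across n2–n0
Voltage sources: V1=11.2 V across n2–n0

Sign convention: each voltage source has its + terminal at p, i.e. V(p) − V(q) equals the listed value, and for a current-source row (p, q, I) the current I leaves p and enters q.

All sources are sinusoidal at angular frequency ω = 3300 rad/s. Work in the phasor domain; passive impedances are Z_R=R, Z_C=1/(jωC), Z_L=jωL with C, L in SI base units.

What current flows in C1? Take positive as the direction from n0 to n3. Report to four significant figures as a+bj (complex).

-0.001116-0.02549j A

Element admittances at ω=3300 rad/s:
  Y(R1) = 0.009524+0.000j S between n1,n3
  I1: injects 0.00933 A into n4 (from n3)
  Y(R2) = 0.3021+0.000j S between n1,n4
  Y(R3) = 0.4425+0.000j S between n2,n1
  Y(R4) = 0.0003185+0.000j S between n1,n2
  Y(C1) = 0.000+0.006204j S between n3,n0
  Y(R5) = 0.0009524+0.000j S between n2,n4
  Y(L1) = 0.000-1.094j S between n3,n4
  Y(C2) = 0.000+0.02399j S between n0,n1
  Y(R6) = 0.0007634+0.000j S between n1,n3
  Y(R7) = 0.0004566+0.000j S between n3,n1
  Y(R8) = 0.6289+0.000j S between n3,n1
  I2: injects 0.00495 A into n4 (from n2)
  I3: injects 0.225 A into n0 (from n3)
  I4: injects 0.0783 A into n2 (from n1)
  I5: injects 0.0379 A into n0 (from n3)
  Y(L2) = 0.000-1.981j S between n2,n0
  Y(R9) = 0.6135+0.000j S between n1,n0
  V1: constraint V(n2)−V(n0) = 11.2
Assemble and solve the 5×5 MNA system:
  V(n1)=4.379-0.1235j  V(n2)=11.20+0.000j  V(n3)=4.108-0.1798j  V(n4)=4.118-0.08840j
  i(V1)=-2.954+22.13j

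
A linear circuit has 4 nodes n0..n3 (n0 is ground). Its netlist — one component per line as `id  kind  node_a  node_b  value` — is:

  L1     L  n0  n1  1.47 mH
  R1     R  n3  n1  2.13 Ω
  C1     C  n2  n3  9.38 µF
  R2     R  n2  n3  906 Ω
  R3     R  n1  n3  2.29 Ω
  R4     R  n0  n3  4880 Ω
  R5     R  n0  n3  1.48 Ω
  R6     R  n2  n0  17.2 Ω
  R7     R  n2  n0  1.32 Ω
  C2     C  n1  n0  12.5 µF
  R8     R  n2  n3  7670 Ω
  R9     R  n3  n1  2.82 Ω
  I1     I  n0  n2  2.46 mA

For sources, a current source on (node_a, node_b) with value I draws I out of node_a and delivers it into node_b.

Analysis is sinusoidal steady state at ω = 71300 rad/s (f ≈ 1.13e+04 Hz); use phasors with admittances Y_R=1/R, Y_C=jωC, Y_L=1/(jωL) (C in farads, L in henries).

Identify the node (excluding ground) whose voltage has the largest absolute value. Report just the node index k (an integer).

2

Element admittances at ω=71300 rad/s:
  Y(L1) = 0.000-0.009541j S between n0,n1
  Y(R1) = 0.4695+0.000j S between n3,n1
  Y(C1) = 0.000+0.6688j S between n2,n3
  Y(R2) = 0.001104+0.000j S between n2,n3
  Y(R3) = 0.4367+0.000j S between n1,n3
  Y(R4) = 0.0002049+0.000j S between n0,n3
  Y(R5) = 0.6757+0.000j S between n0,n3
  Y(R6) = 0.05814+0.000j S between n2,n0
  Y(R7) = 0.7576+0.000j S between n2,n0
  Y(C2) = 0.000+0.8913j S between n1,n0
  Y(R8) = 0.0001304+0.000j S between n2,n3
  Y(R9) = 0.3546+0.000j S between n3,n1
  I1: injects 0.00246 A into n2 (from n0)
Assemble and solve the 3×3 MNA system:
  V(n1)=0.0006964-0.0002444j  V(n2)=0.002033-0.0009539j  V(n3)=0.0008673+0.0002427j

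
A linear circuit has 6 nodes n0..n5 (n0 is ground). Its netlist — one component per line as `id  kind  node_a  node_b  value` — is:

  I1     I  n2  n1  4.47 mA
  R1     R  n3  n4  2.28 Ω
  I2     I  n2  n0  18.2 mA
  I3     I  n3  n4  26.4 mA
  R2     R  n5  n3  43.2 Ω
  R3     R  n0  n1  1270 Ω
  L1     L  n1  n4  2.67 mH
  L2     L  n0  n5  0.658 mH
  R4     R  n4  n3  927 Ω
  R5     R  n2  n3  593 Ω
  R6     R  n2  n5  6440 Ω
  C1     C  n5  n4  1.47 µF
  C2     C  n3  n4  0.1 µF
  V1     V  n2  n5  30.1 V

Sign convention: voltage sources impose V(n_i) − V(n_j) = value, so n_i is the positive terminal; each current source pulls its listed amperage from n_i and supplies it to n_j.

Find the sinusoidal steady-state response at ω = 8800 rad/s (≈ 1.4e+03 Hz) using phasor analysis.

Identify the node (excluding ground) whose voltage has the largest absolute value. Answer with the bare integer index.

Apply KCL at each of the 5 non-ground nodes and solve the resulting linear system.
Node n1: branches {I1, R3, L1} → V_1 = 1.708-0.9599j
Node n2: branches {I1, I2, R5, R6, V1} → V_2 = 30.10-0.1132j
Node n3: branches {R1, I3, R2, R4, R5, C2} → V_3 = 1.686-0.9841j
Node n4: branches {R1, I3, L1, R4, C1, C2} → V_4 = 1.726-1.033j
Node n5: branches {R2, L2, R6, C1, V1} → V_5 = -0.004377-0.1132j
Source currents: i(V1)=-0.07525-0.001469j

2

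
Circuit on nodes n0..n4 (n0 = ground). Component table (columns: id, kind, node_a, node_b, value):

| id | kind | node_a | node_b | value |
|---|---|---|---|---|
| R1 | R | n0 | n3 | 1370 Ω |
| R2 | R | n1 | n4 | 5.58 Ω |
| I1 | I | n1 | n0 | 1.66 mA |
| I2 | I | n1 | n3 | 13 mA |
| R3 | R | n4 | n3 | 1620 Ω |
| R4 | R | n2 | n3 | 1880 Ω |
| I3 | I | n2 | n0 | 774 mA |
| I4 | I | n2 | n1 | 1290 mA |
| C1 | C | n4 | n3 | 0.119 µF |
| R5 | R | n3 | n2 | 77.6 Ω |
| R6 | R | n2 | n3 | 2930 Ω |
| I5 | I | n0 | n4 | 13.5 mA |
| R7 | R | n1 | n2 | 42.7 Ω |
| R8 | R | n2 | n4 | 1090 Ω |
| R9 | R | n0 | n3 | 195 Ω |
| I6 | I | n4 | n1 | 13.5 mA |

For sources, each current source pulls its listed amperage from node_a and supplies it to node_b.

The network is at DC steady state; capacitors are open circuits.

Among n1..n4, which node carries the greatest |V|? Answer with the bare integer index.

2

Apply KCL at each of the 4 non-ground nodes and solve the resulting linear system.
Node n1: branches {R2, I1, I2, I4, R7, I6} → V_1 = -133.2
Node n2: branches {R4, I3, I4, R5, R6, R7, R8} → V_2 = -186.3
Node n3: branches {R1, I2, R3, R4, C1, R5, R6, R9} → V_3 = -130.1
Node n4: branches {R2, R3, C1, I5, R8, I6} → V_4 = -133.5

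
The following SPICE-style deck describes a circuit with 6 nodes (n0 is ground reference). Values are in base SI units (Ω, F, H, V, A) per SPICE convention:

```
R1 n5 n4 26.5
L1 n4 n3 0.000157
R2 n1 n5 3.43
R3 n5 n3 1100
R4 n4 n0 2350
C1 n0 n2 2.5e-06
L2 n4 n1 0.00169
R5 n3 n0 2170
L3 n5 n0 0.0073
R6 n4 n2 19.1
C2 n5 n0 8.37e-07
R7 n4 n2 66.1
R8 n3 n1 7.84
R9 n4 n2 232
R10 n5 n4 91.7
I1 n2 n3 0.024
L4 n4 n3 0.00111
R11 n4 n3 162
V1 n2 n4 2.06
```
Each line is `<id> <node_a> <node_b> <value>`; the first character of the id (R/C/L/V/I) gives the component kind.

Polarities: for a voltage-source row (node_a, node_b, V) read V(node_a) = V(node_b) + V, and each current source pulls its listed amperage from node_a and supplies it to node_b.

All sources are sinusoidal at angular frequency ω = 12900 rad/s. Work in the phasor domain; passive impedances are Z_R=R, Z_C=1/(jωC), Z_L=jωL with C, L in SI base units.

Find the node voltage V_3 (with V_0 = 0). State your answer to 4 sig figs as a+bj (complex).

-2.045-0.01398j V

MNA unknowns: 5 node voltages V₁..V_5 plus 1 source current (V1)
R1: Y=0.03774+0.000j on G[5,4]
L1: Y=0.000-0.4938j on G[4,3]
R2: Y=0.2915+0.000j on G[1,5]
R3: Y=0.0009091+0.000j on G[5,3]
R4: Y=0.0004255+0.000j on G[4,0]
C1: Y=0.000+0.03225j on G[0,2]
L2: Y=0.000-0.04587j on G[4,1]
R5: Y=0.0004608+0.000j on G[3,0]
L3: Y=0.000-0.01062j on G[5,0]
R6: Y=0.05236+0.000j on G[4,2]
C2: Y=0.000+0.01080j on G[5,0]
R7: Y=0.01513+0.000j on G[4,2]
R8: Y=0.1276+0.000j on G[3,1]
R9: Y=0.004310+0.000j on G[4,2]
R10: Y=0.01091+0.000j on G[5,4]
I1: z[2]−=0.024, z[3]+=0.024
L4: Y=0.000-0.06984j on G[4,3]
R11: Y=0.006173+0.000j on G[4,3]
V1: row V2−V4=2.06, i_V1 at 2,4
solve → V1=-2.054-0.02421j, V2=0.01229-0.05609j, V3=-2.045-0.01398j, V4=-2.048-0.05609j, V5=-2.053-0.02765j
aux → i_V1=-0.1737-0.0003962j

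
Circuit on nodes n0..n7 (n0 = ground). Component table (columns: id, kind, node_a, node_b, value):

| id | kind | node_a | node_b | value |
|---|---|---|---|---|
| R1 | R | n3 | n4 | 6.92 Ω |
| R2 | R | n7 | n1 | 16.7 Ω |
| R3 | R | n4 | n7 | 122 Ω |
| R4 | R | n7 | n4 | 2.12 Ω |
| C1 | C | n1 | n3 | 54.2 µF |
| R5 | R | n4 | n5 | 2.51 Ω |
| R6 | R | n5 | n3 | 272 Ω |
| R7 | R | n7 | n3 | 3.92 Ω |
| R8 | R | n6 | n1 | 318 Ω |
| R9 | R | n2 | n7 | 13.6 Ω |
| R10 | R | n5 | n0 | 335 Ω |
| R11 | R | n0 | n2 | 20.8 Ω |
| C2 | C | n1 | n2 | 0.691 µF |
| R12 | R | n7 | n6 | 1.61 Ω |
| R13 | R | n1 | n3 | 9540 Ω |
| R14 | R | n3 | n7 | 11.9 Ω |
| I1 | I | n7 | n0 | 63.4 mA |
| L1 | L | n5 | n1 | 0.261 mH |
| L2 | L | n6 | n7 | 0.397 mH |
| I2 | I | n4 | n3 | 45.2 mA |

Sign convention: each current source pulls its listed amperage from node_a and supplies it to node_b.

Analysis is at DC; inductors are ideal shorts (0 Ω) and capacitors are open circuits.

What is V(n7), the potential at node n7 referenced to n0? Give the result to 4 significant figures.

-1.976 V

Element admittances at DC:
  Y(R1) = 0.1445 S between n3,n4
  Y(R2) = 0.05988 S between n7,n1
  Y(R3) = 0.008197 S between n4,n7
  Y(R4) = 0.4717 S between n7,n4
  Y(C1) = 0.000 S between n1,n3
  Y(R5) = 0.3984 S between n4,n5
  Y(R6) = 0.003676 S between n5,n3
  Y(R7) = 0.2551 S between n7,n3
  Y(R8) = 0.003145 S between n6,n1
  Y(R9) = 0.07353 S between n2,n7
  Y(R10) = 0.002985 S between n5,n0
  Y(R11) = 0.04808 S between n0,n2
  Y(C2) = 0.000 S between n1,n2
  Y(R12) = 0.6211 S between n7,n6
  Y(R13) = 0.0001048 S between n1,n3
  Y(R14) = 0.08403 S between n3,n7
  I1: injects 0.0634 A into n0 (from n7)
  L1: short n5↔n1 (DC inductor)
  L2: short n6↔n7 (DC inductor)
  I2: injects 0.0452 A into n3 (from n4)
Assemble and solve the 9×9 MNA system:
  V(n1)=-1.998  V(n2)=-1.195  V(n3)=-1.896  V(n4)=-2.017  V(n5)=-1.998  V(n6)=-1.976  V(n7)=-1.976
  i(L1)=-0.001397  i(L2)=-6.918e-05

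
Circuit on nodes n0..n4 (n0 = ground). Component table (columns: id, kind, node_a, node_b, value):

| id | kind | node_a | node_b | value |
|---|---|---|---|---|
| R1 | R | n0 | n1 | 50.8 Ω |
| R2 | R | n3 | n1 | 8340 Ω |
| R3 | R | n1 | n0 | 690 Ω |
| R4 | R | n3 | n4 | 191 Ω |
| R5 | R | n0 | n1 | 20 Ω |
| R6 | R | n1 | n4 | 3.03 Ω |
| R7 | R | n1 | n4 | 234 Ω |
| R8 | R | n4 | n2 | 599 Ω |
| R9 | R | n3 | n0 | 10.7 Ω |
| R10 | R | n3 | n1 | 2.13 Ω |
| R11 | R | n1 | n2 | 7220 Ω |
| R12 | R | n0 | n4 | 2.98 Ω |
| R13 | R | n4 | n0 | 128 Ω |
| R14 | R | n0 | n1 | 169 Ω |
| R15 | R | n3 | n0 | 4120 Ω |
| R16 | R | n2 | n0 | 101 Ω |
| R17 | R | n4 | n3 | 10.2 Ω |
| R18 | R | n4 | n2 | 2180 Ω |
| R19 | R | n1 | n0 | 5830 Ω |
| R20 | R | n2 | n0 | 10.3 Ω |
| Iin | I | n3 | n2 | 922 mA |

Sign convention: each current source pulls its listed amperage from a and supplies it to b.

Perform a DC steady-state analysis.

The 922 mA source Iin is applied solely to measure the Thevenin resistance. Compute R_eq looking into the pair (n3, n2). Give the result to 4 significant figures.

R_eq = 12.47 Ω

MNA unknowns: 4 node voltages V₁..V_4
R1: Y=0.01969 on G[0,1]
R2: Y=0.0001199 on G[3,1]
R3: Y=0.001449 on G[1,0]
R4: Y=0.005236 on G[3,4]
R5: Y=0.05000 on G[0,1]
R6: Y=0.3300 on G[1,4]
R7: Y=0.004274 on G[1,4]
R8: Y=0.001669 on G[4,2]
R9: Y=0.09346 on G[3,0]
R10: Y=0.4695 on G[3,1]
R11: Y=0.0001385 on G[1,2]
R12: Y=0.3356 on G[0,4]
R13: Y=0.007812 on G[4,0]
R14: Y=0.005917 on G[0,1]
R15: Y=0.0002427 on G[3,0]
R16: Y=0.009901 on G[2,0]
R17: Y=0.09804 on G[4,3]
R18: Y=0.0004587 on G[4,2]
R19: Y=0.0001715 on G[1,0]
R20: Y=0.09709 on G[2,0]
Iin: z[3]−=0.922, z[2]+=0.922
solve → V1=-2.137, V2=8.411, V3=-3.090, V4=-1.297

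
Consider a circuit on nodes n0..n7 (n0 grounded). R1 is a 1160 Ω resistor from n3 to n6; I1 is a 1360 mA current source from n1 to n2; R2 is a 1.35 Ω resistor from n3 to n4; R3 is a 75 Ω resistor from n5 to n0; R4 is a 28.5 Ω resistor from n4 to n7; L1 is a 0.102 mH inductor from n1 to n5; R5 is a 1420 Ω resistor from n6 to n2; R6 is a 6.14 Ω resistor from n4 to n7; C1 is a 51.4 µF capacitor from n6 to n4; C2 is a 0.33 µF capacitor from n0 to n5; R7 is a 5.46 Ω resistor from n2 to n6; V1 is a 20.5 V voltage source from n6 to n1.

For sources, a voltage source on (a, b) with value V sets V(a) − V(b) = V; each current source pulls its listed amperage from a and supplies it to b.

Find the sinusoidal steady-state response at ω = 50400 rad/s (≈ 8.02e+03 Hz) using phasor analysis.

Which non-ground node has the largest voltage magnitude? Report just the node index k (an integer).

MNA unknowns: 7 node voltages V₁..V_7 plus 1 source current (V1)
R1: Y=0.0008621+0.000j on G[3,6]
I1: z[1]−=1.36, z[2]+=1.36
R2: Y=0.7407+0.000j on G[3,4]
R3: Y=0.01333+0.000j on G[5,0]
R4: Y=0.03509+0.000j on G[4,7]
L1: Y=0.000-0.1945j on G[1,5]
R5: Y=0.0007042+0.000j on G[6,2]
R6: Y=0.1629+0.000j on G[4,7]
C1: Y=0.000+2.591j on G[6,4]
C2: Y=0.000+0.01663j on G[0,5]
R7: Y=0.1832+0.000j on G[2,6]
V1: row V6−V1=20.5, i_V1 at 6,1
solve → V1=0.000+0.000j, V2=27.90+0.000j, V3=20.50+0.000j, V4=20.50+0.000j, V5=0.000+0.000j, V6=20.50+0.000j, V7=20.50+0.000j
aux → i_V1=1.360+0.000j

2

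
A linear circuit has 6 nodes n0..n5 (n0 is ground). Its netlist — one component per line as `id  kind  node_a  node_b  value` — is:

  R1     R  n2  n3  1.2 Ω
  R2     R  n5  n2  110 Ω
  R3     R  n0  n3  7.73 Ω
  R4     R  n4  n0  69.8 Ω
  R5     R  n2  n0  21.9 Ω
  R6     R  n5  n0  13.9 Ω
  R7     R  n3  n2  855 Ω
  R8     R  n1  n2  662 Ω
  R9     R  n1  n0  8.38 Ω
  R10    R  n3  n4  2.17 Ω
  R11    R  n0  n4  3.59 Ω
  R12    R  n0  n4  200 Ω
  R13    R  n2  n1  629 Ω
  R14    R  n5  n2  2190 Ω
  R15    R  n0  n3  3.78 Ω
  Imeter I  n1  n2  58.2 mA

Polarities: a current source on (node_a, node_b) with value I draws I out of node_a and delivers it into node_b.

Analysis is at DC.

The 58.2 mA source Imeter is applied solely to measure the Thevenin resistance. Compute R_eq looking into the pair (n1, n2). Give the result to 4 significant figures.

R_eq = 10.56 Ω

MNA unknowns: 5 node voltages V₁..V_5
R1: Y=0.8333 on G[2,3]
R2: Y=0.009091 on G[5,2]
R3: Y=0.1294 on G[0,3]
R4: Y=0.01433 on G[4,0]
R5: Y=0.04566 on G[2,0]
R6: Y=0.07194 on G[5,0]
R7: Y=0.001170 on G[3,2]
R8: Y=0.001511 on G[1,2]
R9: Y=0.1193 on G[1,0]
R10: Y=0.4608 on G[3,4]
R11: Y=0.2786 on G[0,4]
R12: Y=0.005000 on G[0,4]
R13: Y=0.001590 on G[2,1]
R14: Y=0.0004566 on G[5,2]
R15: Y=0.2646 on G[0,3]
Imeter: z[1]−=0.0582, z[2]+=0.0582
solve → V1=-0.4718, V2=0.1427, V3=0.08450, V4=0.05133, V5=0.01672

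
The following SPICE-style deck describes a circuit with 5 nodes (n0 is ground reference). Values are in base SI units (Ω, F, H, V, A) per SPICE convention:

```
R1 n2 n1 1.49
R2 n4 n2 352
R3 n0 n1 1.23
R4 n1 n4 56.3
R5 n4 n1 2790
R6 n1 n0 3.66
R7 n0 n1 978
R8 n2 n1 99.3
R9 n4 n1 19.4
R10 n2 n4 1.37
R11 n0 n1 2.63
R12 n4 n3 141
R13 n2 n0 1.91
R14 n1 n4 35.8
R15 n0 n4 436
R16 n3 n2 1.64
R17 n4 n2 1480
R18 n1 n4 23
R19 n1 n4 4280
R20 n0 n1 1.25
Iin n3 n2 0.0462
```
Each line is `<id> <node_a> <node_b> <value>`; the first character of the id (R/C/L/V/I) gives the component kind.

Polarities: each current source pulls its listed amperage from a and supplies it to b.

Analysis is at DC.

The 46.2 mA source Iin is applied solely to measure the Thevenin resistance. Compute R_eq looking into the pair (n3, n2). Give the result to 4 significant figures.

Element admittances at DC:
  Y(R1) = 0.6711 S between n2,n1
  Y(R2) = 0.002841 S between n4,n2
  Y(R3) = 0.8130 S between n0,n1
  Y(R4) = 0.01776 S between n1,n4
  Y(R5) = 0.0003584 S between n4,n1
  Y(R6) = 0.2732 S between n1,n0
  Y(R7) = 0.001022 S between n0,n1
  Y(R8) = 0.01007 S between n2,n1
  Y(R9) = 0.05155 S between n4,n1
  Y(R10) = 0.7299 S between n2,n4
  Y(R11) = 0.3802 S between n0,n1
  Y(R12) = 0.007092 S between n4,n3
  Y(R13) = 0.5236 S between n2,n0
  Y(R14) = 0.02793 S between n1,n4
  Y(R15) = 0.002294 S between n0,n4
  Y(R16) = 0.6098 S between n3,n2
  Y(R17) = 0.0006757 S between n4,n2
  Y(R18) = 0.04348 S between n1,n4
  Y(R19) = 0.0002336 S between n1,n4
  Y(R20) = 0.8000 S between n0,n1
  Iin: injects 0.0462 A into n2 (from n3)
Assemble and solve the 4×4 MNA system:
  V(n1)=-1.270e-05  V(n2)=5.745e-05  V(n3)=-0.07485  V(n4)=-0.0005548

R_eq = 1.621 Ω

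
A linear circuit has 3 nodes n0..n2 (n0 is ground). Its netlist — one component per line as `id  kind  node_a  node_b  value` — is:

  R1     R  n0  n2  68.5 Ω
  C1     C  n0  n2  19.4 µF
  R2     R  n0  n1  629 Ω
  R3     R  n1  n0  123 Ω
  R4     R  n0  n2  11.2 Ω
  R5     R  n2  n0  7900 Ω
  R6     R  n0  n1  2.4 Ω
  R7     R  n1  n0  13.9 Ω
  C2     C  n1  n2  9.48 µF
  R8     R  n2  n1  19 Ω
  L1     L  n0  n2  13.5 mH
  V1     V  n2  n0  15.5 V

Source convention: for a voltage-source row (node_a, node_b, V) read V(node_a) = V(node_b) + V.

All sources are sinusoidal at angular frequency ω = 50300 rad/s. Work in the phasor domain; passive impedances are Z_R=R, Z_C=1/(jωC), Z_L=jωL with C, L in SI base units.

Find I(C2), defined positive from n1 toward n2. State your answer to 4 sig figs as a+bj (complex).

Element admittances at ω=50300 rad/s:
  Y(R1) = 0.01460+0.000j S between n0,n2
  Y(C1) = 0.000+0.9758j S between n0,n2
  Y(R2) = 0.001590+0.000j S between n0,n1
  Y(R3) = 0.008130+0.000j S between n1,n0
  Y(R4) = 0.08929+0.000j S between n0,n2
  Y(R5) = 0.0001266+0.000j S between n2,n0
  Y(R6) = 0.4167+0.000j S between n0,n1
  Y(R7) = 0.07194+0.000j S between n1,n0
  Y(C2) = 0.000+0.4768j S between n1,n2
  Y(R8) = 0.05263+0.000j S between n2,n1
  Y(L1) = 0.000-0.001473j S between n0,n2
  V1: constraint V(n2)−V(n0) = 15.5
Assemble and solve the 3×3 MNA system:
  V(n1)=7.485+6.937j  V(n2)=15.50+0.000j
  i(V1)=-5.342-18.56j

-3.308-3.822j A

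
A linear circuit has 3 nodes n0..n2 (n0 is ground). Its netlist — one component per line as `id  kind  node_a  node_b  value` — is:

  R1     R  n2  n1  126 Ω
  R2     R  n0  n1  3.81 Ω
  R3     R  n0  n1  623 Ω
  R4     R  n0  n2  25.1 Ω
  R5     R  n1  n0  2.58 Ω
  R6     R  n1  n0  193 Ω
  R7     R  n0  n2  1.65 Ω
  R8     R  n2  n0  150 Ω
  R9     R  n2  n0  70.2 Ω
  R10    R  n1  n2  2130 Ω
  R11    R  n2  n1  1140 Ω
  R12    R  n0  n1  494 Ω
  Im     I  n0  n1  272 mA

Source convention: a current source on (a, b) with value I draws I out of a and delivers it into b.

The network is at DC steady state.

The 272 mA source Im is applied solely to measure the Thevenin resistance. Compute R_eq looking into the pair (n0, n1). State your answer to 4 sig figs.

R_eq = 1.497 Ω

MNA unknowns: 2 node voltages V₁..V_2
R1: Y=0.007937 on G[2,1]
R2: Y=0.2625 on G[0,1]
R3: Y=0.001605 on G[0,1]
R4: Y=0.03984 on G[0,2]
R5: Y=0.3876 on G[1,0]
R6: Y=0.005181 on G[1,0]
R7: Y=0.6061 on G[0,2]
R8: Y=0.006667 on G[2,0]
R9: Y=0.01425 on G[2,0]
R10: Y=0.0004695 on G[1,2]
R11: Y=0.0008772 on G[2,1]
R12: Y=0.002024 on G[0,1]
Im: z[0]−=0.272, z[1]+=0.272
solve → V1=0.4072, V2=0.005591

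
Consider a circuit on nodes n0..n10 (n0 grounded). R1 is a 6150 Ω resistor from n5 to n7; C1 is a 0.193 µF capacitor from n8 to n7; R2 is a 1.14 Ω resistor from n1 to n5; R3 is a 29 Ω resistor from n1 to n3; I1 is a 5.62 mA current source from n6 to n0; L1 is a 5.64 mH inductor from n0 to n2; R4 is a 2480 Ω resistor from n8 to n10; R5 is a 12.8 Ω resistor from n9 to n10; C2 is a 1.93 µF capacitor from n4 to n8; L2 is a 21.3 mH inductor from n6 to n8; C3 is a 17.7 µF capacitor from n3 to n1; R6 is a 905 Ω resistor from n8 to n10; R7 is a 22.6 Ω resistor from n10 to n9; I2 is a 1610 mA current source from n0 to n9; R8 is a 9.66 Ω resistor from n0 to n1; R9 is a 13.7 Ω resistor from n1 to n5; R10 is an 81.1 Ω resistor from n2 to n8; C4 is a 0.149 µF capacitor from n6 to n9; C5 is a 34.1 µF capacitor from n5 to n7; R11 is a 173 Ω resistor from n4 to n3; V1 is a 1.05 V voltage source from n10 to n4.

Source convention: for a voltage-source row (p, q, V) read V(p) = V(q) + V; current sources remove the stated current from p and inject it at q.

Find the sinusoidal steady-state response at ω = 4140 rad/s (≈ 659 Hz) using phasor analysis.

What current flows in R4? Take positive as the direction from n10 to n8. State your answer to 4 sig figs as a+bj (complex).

0.02007-0.04043j A

Element admittances at ω=4140 rad/s:
  Y(R1) = 0.0001626+0.000j S between n5,n7
  Y(C1) = 0.000+0.0007990j S between n8,n7
  Y(R2) = 0.8772+0.000j S between n1,n5
  Y(R3) = 0.03448+0.000j S between n1,n3
  I1: injects 0.00562 A into n0 (from n6)
  Y(L1) = 0.000-0.04283j S between n0,n2
  Y(R4) = 0.0004032+0.000j S between n8,n10
  Y(R5) = 0.07812+0.000j S between n9,n10
  Y(C2) = 0.000+0.007990j S between n4,n8
  Y(L2) = 0.000-0.01134j S between n6,n8
  Y(C3) = 0.000+0.07328j S between n3,n1
  Y(R6) = 0.001105+0.000j S between n8,n10
  Y(R7) = 0.04425+0.000j S between n10,n9
  I2: injects 1.61 A into n9 (from n0)
  Y(R8) = 0.1035+0.000j S between n0,n1
  Y(R9) = 0.07299+0.000j S between n1,n5
  Y(R10) = 0.01233+0.000j S between n2,n8
  Y(C4) = 0.000+0.0006169j S between n6,n9
  Y(C5) = 0.000+0.1412j S between n5,n7
  Y(R11) = 0.005780+0.000j S between n4,n3
  V1: constraint V(n10)−V(n4) = 1.05
Assemble and solve the 11×11 MNA system:
  V(n1)=6.126-2.177j  V(n2)=-5.262+22.65j  V(n3)=6.525-11.11j  V(n4)=122.2-59.35j  V(n5)=6.090-2.120j  V(n6)=69.83+46.19j  V(n7)=6.469-1.878j  V(n8)=73.42+40.93j  V(n9)=135.8-59.68j  V(n10)=123.2-59.35j
  i(V1)=1.470+0.1105j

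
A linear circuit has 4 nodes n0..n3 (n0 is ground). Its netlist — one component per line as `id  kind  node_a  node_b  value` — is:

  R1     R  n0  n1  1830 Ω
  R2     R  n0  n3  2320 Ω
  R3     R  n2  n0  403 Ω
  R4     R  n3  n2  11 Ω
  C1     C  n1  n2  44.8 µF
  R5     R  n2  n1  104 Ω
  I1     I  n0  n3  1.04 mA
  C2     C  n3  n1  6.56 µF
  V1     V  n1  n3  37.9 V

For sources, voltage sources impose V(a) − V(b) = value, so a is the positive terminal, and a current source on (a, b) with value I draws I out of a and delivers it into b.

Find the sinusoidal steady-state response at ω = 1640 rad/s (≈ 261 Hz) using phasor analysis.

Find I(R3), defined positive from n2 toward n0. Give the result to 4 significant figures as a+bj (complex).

-0.003224+0.01139j A

Apply KCL at each of the 3 non-ground nodes and solve the resulting linear system.
Node n1: branches {R1, C1, R5, C2, V1} → V_1 = 21.07-11.65j
Node n2: branches {R3, R4, C1, R5} → V_2 = -1.299+4.589j
Node n3: branches {R2, R4, I1, C2, V1} → V_3 = -16.83-11.65j
Source currents: i(V1)=-1.420-1.889j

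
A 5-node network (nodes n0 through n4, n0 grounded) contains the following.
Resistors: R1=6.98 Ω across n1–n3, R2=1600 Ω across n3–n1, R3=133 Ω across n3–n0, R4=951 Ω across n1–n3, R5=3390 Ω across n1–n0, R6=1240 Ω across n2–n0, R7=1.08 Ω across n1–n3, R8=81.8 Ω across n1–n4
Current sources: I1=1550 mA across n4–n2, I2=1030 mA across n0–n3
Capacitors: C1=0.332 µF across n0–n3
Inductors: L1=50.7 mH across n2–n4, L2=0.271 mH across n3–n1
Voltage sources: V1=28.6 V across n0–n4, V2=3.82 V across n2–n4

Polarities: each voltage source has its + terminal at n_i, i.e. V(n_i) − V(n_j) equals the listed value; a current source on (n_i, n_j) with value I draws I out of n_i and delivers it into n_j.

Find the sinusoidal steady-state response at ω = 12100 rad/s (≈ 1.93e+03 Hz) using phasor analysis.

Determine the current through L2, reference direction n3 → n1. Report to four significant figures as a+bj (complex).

MNA unknowns: 4 node voltages V₁..V_4 plus 2 source currents (V1, V2)
R1: Y=0.1433+0.000j on G[1,3]
I1: z[4]−=1.55, z[2]+=1.55
R2: Y=0.0006250+0.000j on G[3,1]
C1: Y=0.000+0.004017j on G[0,3]
R3: Y=0.007519+0.000j on G[3,0]
I2: z[0]−=1.03, z[3]+=1.03
R4: Y=0.001052+0.000j on G[1,3]
L1: Y=0.000-0.001630j on G[2,4]
R5: Y=0.0002950+0.000j on G[1,0]
R6: Y=0.0008065+0.000j on G[2,0]
R7: Y=0.9259+0.000j on G[1,3]
L2: Y=0.000-0.3050j on G[3,1]
R8: Y=0.01222+0.000j on G[1,4]
V1: row V0−V4=28.6, i_V1 at 0,4
V2: row V2−V4=3.82, i_V2 at 2,4
solve → V1=32.39-6.670j, V2=-24.78+0.000j, V3=33.06-6.556j, V4=-28.60+0.000j
aux → i_V1=-0.7655+0.08154j, i_V2=1.570+0.006227j

0.03465-0.2052j A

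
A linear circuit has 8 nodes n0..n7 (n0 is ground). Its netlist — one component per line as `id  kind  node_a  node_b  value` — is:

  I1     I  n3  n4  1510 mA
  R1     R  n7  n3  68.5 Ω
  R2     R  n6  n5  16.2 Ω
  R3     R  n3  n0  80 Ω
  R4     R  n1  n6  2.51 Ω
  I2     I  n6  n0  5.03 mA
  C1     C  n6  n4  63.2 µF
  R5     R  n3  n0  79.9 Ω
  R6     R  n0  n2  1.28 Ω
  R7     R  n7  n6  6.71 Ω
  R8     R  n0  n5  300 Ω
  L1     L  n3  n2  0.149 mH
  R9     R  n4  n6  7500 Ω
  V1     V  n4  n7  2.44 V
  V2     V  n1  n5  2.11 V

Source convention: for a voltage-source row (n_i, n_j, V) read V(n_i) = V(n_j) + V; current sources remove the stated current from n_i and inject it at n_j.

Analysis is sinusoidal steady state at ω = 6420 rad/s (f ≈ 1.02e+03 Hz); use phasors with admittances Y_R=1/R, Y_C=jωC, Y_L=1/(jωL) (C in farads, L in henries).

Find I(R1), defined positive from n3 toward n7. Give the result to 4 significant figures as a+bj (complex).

MNA unknowns: 7 node voltages V₁..V_7 plus 2 source currents (V1, V2)
I1: z[3]−=1.51, z[4]+=1.51
R1: Y=0.01460+0.000j on G[7,3]
R2: Y=0.06173+0.000j on G[6,5]
R3: Y=0.01250+0.000j on G[3,0]
R4: Y=0.3984+0.000j on G[1,6]
I2: z[6]−=0.00503, z[0]+=0.00503
C1: Y=0.000+0.4057j on G[6,4]
R5: Y=0.01252+0.000j on G[3,0]
R6: Y=0.7812+0.000j on G[0,2]
R7: Y=0.1490+0.000j on G[7,6]
R8: Y=0.003333+0.000j on G[0,5]
L1: Y=0.000-1.045j on G[3,2]
R9: Y=0.0001333+0.000j on G[4,6]
V1: row V4−V7=2.44, i_V1 at 4,7
V2: row V1−V5=2.11, i_V2 at 1,5
solve → V1=85.33+0.9250j, V2=-0.3502+0.004296j, V3=-0.3534-0.2574j, V4=86.17-0.4686j, V5=83.22+0.9250j, V6=85.65+0.9317j, V7=83.73-0.4686j
aux → i_V1=0.9418-0.2118j, i_V2=0.1274+0.002670j

-1.228+0.003083j A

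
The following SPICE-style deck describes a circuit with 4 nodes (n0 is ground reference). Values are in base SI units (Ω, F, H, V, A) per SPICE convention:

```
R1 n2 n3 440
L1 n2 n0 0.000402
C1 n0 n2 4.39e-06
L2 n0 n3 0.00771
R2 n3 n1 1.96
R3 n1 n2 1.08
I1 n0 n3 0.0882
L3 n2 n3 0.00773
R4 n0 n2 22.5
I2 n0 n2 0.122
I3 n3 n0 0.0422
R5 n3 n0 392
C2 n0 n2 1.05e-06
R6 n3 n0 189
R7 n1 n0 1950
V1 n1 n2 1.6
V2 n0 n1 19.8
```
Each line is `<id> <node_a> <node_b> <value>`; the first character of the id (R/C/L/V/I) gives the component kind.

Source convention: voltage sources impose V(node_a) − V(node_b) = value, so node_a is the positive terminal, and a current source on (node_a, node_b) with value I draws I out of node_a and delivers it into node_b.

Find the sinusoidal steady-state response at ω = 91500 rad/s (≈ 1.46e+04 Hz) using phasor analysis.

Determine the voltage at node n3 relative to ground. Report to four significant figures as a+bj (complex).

-19.42-0.04753j V

MNA unknowns: 3 node voltages V₁..V_3 plus 2 source currents (V1, V2)
R1: Y=0.002273+0.000j on G[2,3]
L1: Y=0.000-0.02719j on G[2,0]
C1: Y=0.000+0.4017j on G[0,2]
L2: Y=0.000-0.001418j on G[0,3]
R2: Y=0.5102+0.000j on G[3,1]
R3: Y=0.9259+0.000j on G[1,2]
I1: z[0]−=0.0882, z[3]+=0.0882
L3: Y=0.000-0.001414j on G[2,3]
R4: Y=0.04444+0.000j on G[0,2]
I2: z[0]−=0.122, z[2]+=0.122
I3: z[3]−=0.0422, z[0]+=0.0422
R5: Y=0.002551+0.000j on G[3,0]
C2: Y=0.000+0.09607j on G[0,2]
R6: Y=0.005291+0.000j on G[3,0]
R7: Y=0.0005128+0.000j on G[1,0]
V1: row V1−V2=1.6, i_V1 at 1,2
V2: row V0−V1=19.8, i_V2 at 0,1
solve → V1=-19.80+0.000j, V2=-21.40+0.000j, V3=-19.42-0.04753j
aux → i_V1=-2.559-10.07j, i_V2=-1.282-10.04j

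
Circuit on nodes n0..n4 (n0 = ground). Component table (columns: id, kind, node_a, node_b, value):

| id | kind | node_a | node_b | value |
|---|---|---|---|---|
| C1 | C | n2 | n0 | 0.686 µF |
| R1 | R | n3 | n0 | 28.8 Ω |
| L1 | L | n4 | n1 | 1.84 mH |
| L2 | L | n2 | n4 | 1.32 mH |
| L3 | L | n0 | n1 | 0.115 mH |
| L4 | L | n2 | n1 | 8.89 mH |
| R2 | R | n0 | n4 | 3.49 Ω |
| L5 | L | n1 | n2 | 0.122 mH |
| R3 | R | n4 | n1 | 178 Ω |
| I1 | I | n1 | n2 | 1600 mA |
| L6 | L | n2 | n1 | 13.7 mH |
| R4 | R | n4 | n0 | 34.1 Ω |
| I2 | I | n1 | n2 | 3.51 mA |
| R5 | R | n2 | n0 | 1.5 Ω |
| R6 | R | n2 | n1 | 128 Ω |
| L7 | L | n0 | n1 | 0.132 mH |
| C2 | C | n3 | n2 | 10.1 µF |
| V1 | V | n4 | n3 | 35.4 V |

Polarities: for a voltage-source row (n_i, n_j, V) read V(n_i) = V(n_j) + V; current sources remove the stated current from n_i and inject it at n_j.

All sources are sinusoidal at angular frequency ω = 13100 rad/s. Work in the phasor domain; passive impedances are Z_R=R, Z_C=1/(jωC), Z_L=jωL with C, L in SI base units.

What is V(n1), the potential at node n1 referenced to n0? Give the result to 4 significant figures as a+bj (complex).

Element admittances at ω=13100 rad/s:
  Y(C1) = 0.000+0.008987j S between n2,n0
  Y(R1) = 0.03472+0.000j S between n3,n0
  Y(L1) = 0.000-0.04149j S between n4,n1
  Y(L2) = 0.000-0.05783j S between n2,n4
  Y(L3) = 0.000-0.6638j S between n0,n1
  Y(L4) = 0.000-0.008587j S between n2,n1
  Y(R2) = 0.2865+0.000j S between n0,n4
  Y(L5) = 0.000-0.6257j S between n1,n2
  Y(R3) = 0.005618+0.000j S between n4,n1
  I1: injects 1.6 A into n2 (from n1)
  Y(L6) = 0.000-0.005572j S between n2,n1
  Y(R4) = 0.02933+0.000j S between n4,n0
  I2: injects 0.00351 A into n2 (from n1)
  Y(R5) = 0.6667+0.000j S between n2,n0
  Y(R6) = 0.007812+0.000j S between n2,n1
  Y(L7) = 0.000-0.5783j S between n0,n1
  Y(C2) = 0.000+0.1323j S between n3,n2
  V1: constraint V(n4)−V(n3) = 35.4
Assemble and solve the 5×5 MNA system:
  V(n1)=1.068-2.174j  V(n2)=2.956-4.941j  V(n3)=-29.94+13.10j  V(n4)=5.461+13.10j
  i(V1)=-3.427-3.897j

1.068-2.174j V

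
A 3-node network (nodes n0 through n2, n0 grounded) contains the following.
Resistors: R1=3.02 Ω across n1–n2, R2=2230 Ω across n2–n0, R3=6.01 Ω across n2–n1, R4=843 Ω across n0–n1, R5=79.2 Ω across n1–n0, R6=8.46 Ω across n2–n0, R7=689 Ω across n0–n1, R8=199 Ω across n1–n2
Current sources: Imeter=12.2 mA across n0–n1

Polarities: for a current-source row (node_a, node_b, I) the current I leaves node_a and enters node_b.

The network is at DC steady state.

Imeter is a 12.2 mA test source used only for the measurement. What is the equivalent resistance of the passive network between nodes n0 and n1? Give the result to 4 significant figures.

R_eq = 8.989 Ω

MNA unknowns: 2 node voltages V₁..V_2
R1: Y=0.3311 on G[1,2]
R2: Y=0.0004484 on G[2,0]
R3: Y=0.1664 on G[2,1]
R4: Y=0.001186 on G[0,1]
R5: Y=0.01263 on G[1,0]
R6: Y=0.1182 on G[2,0]
R7: Y=0.001451 on G[0,1]
R8: Y=0.005025 on G[1,2]
Imeter: z[0]−=0.0122, z[1]+=0.0122
solve → V1=0.1097, V2=0.08871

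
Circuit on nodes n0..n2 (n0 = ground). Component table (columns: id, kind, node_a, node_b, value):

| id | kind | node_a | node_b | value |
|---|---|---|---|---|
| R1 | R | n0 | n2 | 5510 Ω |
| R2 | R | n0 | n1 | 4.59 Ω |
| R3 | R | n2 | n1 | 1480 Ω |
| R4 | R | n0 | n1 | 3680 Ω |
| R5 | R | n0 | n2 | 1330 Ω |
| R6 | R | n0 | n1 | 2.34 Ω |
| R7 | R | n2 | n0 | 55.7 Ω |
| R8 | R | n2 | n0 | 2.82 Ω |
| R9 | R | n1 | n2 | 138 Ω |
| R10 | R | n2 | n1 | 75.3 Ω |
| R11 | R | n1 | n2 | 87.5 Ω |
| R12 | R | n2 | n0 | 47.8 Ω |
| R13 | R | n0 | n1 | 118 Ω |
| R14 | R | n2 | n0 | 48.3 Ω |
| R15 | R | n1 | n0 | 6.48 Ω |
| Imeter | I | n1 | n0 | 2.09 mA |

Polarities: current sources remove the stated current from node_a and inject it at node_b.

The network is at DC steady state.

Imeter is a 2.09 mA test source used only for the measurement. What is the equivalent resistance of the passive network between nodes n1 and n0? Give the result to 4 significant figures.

R_eq = 1.193 Ω

Apply KCL at each of the 2 non-ground nodes and solve the resulting linear system.
Node n1: branches {R2, R3, R4, R6, R9, R10, R11, R13, R15, Imeter} → V_1 = -0.002492
Node n2: branches {R1, R3, R5, R7, R8, R9, R10, R11, R12, R14} → V_2 = -0.0001816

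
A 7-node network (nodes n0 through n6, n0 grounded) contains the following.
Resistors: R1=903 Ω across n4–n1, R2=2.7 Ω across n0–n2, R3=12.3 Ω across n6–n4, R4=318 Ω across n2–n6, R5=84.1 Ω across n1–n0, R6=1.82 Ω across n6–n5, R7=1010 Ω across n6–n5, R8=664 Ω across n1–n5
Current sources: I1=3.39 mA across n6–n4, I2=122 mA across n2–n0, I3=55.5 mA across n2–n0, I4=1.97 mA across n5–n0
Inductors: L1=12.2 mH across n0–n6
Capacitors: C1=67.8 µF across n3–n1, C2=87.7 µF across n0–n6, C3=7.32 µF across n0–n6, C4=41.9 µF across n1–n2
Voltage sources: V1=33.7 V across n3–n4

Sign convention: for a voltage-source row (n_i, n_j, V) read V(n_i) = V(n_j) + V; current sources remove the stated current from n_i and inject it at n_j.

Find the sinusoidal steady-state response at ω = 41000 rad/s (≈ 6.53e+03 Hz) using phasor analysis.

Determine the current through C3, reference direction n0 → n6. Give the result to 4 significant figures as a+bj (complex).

0.1742+0.01389j A

Element admittances at ω=41000 rad/s:
  Y(R1) = 0.001107+0.000j S between n4,n1
  I1: injects 0.00339 A into n4 (from n6)
  Y(R2) = 0.3704+0.000j S between n0,n2
  I2: injects 0.122 A into n0 (from n2)
  Y(R3) = 0.08130+0.000j S between n6,n4
  Y(L1) = 0.000-0.001999j S between n0,n6
  Y(R4) = 0.003145+0.000j S between n2,n6
  Y(C1) = 0.000+2.780j S between n3,n1
  Y(C2) = 0.000+3.596j S between n0,n6
  Y(C3) = 0.000+0.3001j S between n0,n6
  I3: injects 0.0555 A into n0 (from n2)
  Y(R5) = 0.01189+0.000j S between n1,n0
  Y(C4) = 0.000+1.718j S between n1,n2
  Y(R6) = 0.5495+0.000j S between n6,n5
  Y(R7) = 0.0009901+0.000j S between n6,n5
  I4: injects 0.00197 A into n0 (from n5)
  Y(R8) = 0.001506+0.000j S between n1,n5
  V1: constraint V(n3)−V(n4) = 33.7
Assemble and solve the 7×7 MNA system:
  V(n1)=5.548-0.7742j  V(n2)=5.438+0.5115j  V(n3)=5.612-1.609j  V(n4)=-28.09-1.609j  V(n5)=-0.03459+0.5766j  V(n6)=-0.04629+0.5803j
  i(V1)=-2.320-0.1789j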